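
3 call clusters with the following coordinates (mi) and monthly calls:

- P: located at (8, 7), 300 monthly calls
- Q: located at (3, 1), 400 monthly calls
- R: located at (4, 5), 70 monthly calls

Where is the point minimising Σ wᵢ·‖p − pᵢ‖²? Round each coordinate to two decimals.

The minimiser of Σwᵢ‖p−pᵢ‖² is the weighted centroid p* = (Σwᵢpᵢ)/(Σwᵢ).
Σwᵢ = 770.
Σwᵢxᵢ = 300·8 + 400·3 + 70·4 = 3880.
Σwᵢyᵢ = 300·7 + 400·1 + 70·5 = 2850.
x* = 3880/770 = 5.04, y* = 2850/770 = 3.70.

(5.04, 3.70)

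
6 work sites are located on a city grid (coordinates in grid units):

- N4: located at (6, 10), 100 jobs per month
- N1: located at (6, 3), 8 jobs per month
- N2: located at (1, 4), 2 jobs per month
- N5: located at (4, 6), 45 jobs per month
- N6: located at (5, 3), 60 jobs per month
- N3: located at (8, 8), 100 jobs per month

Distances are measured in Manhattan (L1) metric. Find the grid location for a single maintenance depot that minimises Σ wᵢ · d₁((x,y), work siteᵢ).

(6, 8)

Manhattan distance separates: Σwᵢ(|x−xᵢ|+|y−yᵢ|) = Σwᵢ|x−xᵢ| + Σwᵢ|y−yᵢ|, so x and y are optimised independently as 1-D weighted medians.
Total weight W = 315; half = 157.5.
x-coordinate, sorted with cumulative weight:
  x=1 (N2, w=2) cum 2
  x=4 (N5, w=45) cum 47
  x=5 (N6, w=60) cum 107
  x=6 (N4, w=100) cum 207  ← median
  x=6 (N1, w=8) cum 215
  x=8 (N3, w=100) cum 315
⇒ x* = 6
y-coordinate, sorted with cumulative weight:
  y=3 (N1, w=8) cum 8
  y=3 (N6, w=60) cum 68
  y=4 (N2, w=2) cum 70
  y=6 (N5, w=45) cum 115
  y=8 (N3, w=100) cum 215  ← median
  y=10 (N4, w=100) cum 315
⇒ y* = 8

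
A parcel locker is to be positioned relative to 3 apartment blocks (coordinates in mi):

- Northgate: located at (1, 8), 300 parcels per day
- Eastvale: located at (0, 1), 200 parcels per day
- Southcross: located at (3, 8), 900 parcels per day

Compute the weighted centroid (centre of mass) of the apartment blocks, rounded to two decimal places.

(2.14, 7.00)

The minimiser of Σwᵢ‖p−pᵢ‖² is the weighted centroid p* = (Σwᵢpᵢ)/(Σwᵢ).
Σwᵢ = 1400.
Σwᵢxᵢ = 300·1 + 200·0 + 900·3 = 3000.
Σwᵢyᵢ = 300·8 + 200·1 + 900·8 = 9800.
x* = 3000/1400 = 2.14, y* = 9800/1400 = 7.00.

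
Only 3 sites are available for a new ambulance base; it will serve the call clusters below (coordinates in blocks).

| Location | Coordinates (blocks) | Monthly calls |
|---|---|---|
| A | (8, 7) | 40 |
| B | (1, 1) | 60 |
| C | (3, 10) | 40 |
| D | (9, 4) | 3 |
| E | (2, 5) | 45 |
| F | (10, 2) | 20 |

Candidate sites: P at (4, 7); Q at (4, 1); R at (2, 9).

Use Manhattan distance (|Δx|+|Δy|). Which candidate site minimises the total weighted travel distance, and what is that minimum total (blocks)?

P, total 1284 blocks

Total weighted distance at each candidate:
  P (4, 7): total = 1284
  Q (4, 1): total = 1414
  R (2, 9): total = 1456
Minimum is at P with total 1284 blocks.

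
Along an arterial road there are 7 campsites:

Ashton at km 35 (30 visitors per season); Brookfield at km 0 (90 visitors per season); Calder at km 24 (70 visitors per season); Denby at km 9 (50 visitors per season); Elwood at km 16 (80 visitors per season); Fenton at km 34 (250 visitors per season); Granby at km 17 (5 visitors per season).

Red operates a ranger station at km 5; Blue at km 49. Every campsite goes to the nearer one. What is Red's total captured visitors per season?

The indifferent point is the midpoint (5+49)/2 = 27; campsites left of it (closer to Red at 5) go to Red, those right go to Blue.
  Brookfield at 0 (w=90) → Red
  Denby at 9 (w=50) → Red
  Elwood at 16 (w=80) → Red
  Granby at 17 (w=5) → Red
  Calder at 24 (w=70) → Red
  Fenton at 34 (w=250) → Blue
  Ashton at 35 (w=30) → Blue
Red captures 295; Blue captures 280.

295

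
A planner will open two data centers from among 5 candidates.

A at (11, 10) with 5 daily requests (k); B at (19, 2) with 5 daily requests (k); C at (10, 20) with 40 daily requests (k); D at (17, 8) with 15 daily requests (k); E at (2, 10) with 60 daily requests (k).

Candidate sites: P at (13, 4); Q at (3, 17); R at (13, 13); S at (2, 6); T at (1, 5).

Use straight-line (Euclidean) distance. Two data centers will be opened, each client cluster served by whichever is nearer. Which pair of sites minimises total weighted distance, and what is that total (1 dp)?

Evaluate every pair (each demand assigned to the nearer of the two):
  {R, S}: total = 721.4
  {R, T}: total = 787.3
  {P, Q}: total = 877.0
  {Q, R}: total = 905.6
  {Q, S}: total = 908.2
  {Q, T}: total = 999.1
  {P, S}: total = 1033.1
  {P, T}: total = 1105.2
  {P, R}: total = 1123.2
  {S, T}: total = 1248.5
Best pair: {R, S} with total 721.4.

{R, S}, total 721.4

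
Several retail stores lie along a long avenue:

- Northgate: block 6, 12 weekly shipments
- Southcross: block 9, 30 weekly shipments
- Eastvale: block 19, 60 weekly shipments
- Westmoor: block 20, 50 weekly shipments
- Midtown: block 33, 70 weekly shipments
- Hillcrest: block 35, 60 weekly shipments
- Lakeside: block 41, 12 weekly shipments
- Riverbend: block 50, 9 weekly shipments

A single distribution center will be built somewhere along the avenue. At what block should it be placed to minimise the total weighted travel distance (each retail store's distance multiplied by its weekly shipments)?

x = 20

For a sum of weighted absolute distances on a line, the optimum is the weighted median (not the mean). Total weight W = 303; half-weight = 151.5.
Sort by position and accumulate weight:
  block 6 (Northgate, w=12) → cum 12
  block 9 (Southcross, w=30) → cum 42
  block 19 (Eastvale, w=60) → cum 102
  block 20 (Westmoor, w=50) → cum 152  ≥ 151.5 → median here
  block 33 (Midtown, w=70) → cum 222
  block 35 (Hillcrest, w=60) → cum 282
  block 41 (Lakeside, w=12) → cum 294
  block 50 (Riverbend, w=9) → cum 303
Optimal location: block 20.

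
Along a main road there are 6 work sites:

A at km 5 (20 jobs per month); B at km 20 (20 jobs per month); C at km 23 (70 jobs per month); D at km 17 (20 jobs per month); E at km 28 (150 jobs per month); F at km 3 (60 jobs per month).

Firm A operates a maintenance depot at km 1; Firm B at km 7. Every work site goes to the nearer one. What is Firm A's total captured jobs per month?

60

The indifferent point is the midpoint (1+7)/2 = 4; work sites left of it (closer to Firm A at 1) go to Firm A, those right go to Firm B.
  F at 3 (w=60) → Firm A
  A at 5 (w=20) → Firm B
  D at 17 (w=20) → Firm B
  B at 20 (w=20) → Firm B
  C at 23 (w=70) → Firm B
  E at 28 (w=150) → Firm B
Firm A captures 60; Firm B captures 280.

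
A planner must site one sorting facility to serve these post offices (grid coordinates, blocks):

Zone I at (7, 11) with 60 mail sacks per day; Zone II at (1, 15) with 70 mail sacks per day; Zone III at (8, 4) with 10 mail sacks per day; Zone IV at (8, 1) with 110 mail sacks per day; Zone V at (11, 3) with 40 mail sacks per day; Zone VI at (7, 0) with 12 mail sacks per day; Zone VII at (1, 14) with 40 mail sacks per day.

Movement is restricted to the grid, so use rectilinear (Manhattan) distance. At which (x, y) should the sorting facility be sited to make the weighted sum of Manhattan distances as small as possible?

Manhattan distance separates: Σwᵢ(|x−xᵢ|+|y−yᵢ|) = Σwᵢ|x−xᵢ| + Σwᵢ|y−yᵢ|, so x and y are optimised independently as 1-D weighted medians.
Total weight W = 342; half = 171.
x-coordinate, sorted with cumulative weight:
  x=1 (Zone II, w=70) cum 70
  x=1 (Zone VII, w=40) cum 110
  x=7 (Zone I, w=60) cum 170
  x=7 (Zone VI, w=12) cum 182  ← median
  x=8 (Zone III, w=10) cum 192
  x=8 (Zone IV, w=110) cum 302
  x=11 (Zone V, w=40) cum 342
⇒ x* = 7
y-coordinate, sorted with cumulative weight:
  y=0 (Zone VI, w=12) cum 12
  y=1 (Zone IV, w=110) cum 122
  y=3 (Zone V, w=40) cum 162
  y=4 (Zone III, w=10) cum 172  ← median
  y=11 (Zone I, w=60) cum 232
  y=14 (Zone VII, w=40) cum 272
  y=15 (Zone II, w=70) cum 342
⇒ y* = 4

(7, 4)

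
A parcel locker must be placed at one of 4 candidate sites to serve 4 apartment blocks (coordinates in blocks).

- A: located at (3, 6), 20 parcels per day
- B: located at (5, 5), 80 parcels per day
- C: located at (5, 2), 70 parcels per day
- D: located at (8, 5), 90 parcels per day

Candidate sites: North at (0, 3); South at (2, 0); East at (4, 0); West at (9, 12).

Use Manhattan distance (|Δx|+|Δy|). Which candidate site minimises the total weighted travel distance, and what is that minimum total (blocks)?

Total weighted distance at each candidate:
  North (0, 3): total = 2000
  South (2, 0): total = 2120
  East (4, 0): total = 1640
  West (9, 12): total = 2820
Minimum is at East with total 1640 blocks.

East, total 1640 blocks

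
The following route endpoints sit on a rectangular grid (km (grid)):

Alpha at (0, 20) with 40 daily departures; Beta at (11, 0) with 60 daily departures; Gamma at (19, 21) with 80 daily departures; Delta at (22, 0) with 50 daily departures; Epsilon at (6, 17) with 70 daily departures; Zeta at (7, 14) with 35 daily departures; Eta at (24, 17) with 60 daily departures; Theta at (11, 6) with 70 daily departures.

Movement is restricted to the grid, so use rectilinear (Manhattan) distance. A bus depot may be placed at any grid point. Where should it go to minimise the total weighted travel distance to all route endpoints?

Manhattan distance separates: Σwᵢ(|x−xᵢ|+|y−yᵢ|) = Σwᵢ|x−xᵢ| + Σwᵢ|y−yᵢ|, so x and y are optimised independently as 1-D weighted medians.
Total weight W = 465; half = 232.5.
x-coordinate, sorted with cumulative weight:
  x=0 (Alpha, w=40) cum 40
  x=6 (Epsilon, w=70) cum 110
  x=7 (Zeta, w=35) cum 145
  x=11 (Beta, w=60) cum 205
  x=11 (Theta, w=70) cum 275  ← median
  x=19 (Gamma, w=80) cum 355
  x=22 (Delta, w=50) cum 405
  x=24 (Eta, w=60) cum 465
⇒ x* = 11
y-coordinate, sorted with cumulative weight:
  y=0 (Beta, w=60) cum 60
  y=0 (Delta, w=50) cum 110
  y=6 (Theta, w=70) cum 180
  y=14 (Zeta, w=35) cum 215
  y=17 (Epsilon, w=70) cum 285  ← median
  y=17 (Eta, w=60) cum 345
  y=20 (Alpha, w=40) cum 385
  y=21 (Gamma, w=80) cum 465
⇒ y* = 17

(11, 17)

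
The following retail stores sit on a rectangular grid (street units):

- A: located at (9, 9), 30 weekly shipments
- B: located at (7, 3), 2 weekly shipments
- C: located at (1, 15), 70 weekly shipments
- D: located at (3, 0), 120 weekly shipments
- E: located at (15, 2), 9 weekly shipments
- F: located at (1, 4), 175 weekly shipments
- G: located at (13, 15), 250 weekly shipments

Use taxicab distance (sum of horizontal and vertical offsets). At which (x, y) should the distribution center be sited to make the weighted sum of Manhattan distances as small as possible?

Manhattan distance separates: Σwᵢ(|x−xᵢ|+|y−yᵢ|) = Σwᵢ|x−xᵢ| + Σwᵢ|y−yᵢ|, so x and y are optimised independently as 1-D weighted medians.
Total weight W = 656; half = 328.
x-coordinate, sorted with cumulative weight:
  x=1 (C, w=70) cum 70
  x=1 (F, w=175) cum 245
  x=3 (D, w=120) cum 365  ← median
  x=7 (B, w=2) cum 367
  x=9 (A, w=30) cum 397
  x=13 (G, w=250) cum 647
  x=15 (E, w=9) cum 656
⇒ x* = 3
y-coordinate, sorted with cumulative weight:
  y=0 (D, w=120) cum 120
  y=2 (E, w=9) cum 129
  y=3 (B, w=2) cum 131
  y=4 (F, w=175) cum 306
  y=9 (A, w=30) cum 336  ← median
  y=15 (C, w=70) cum 406
  y=15 (G, w=250) cum 656
⇒ y* = 9

(3, 9)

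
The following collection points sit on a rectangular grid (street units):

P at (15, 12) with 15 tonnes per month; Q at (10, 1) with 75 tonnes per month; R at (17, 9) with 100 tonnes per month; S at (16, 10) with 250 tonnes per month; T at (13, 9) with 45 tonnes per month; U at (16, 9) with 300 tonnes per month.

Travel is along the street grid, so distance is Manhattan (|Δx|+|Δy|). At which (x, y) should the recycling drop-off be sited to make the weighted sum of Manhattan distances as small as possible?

(16, 9)

Manhattan distance separates: Σwᵢ(|x−xᵢ|+|y−yᵢ|) = Σwᵢ|x−xᵢ| + Σwᵢ|y−yᵢ|, so x and y are optimised independently as 1-D weighted medians.
Total weight W = 785; half = 392.5.
x-coordinate, sorted with cumulative weight:
  x=10 (Q, w=75) cum 75
  x=13 (T, w=45) cum 120
  x=15 (P, w=15) cum 135
  x=16 (S, w=250) cum 385
  x=16 (U, w=300) cum 685  ← median
  x=17 (R, w=100) cum 785
⇒ x* = 16
y-coordinate, sorted with cumulative weight:
  y=1 (Q, w=75) cum 75
  y=9 (R, w=100) cum 175
  y=9 (T, w=45) cum 220
  y=9 (U, w=300) cum 520  ← median
  y=10 (S, w=250) cum 770
  y=12 (P, w=15) cum 785
⇒ y* = 9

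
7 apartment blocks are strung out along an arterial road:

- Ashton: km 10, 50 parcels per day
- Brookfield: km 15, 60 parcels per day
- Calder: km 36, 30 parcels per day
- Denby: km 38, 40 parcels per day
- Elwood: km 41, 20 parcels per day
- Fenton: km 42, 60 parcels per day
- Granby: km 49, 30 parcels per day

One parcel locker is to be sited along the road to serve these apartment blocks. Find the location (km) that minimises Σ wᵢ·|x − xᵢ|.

x = 38

For a sum of weighted absolute distances on a line, the optimum is the weighted median (not the mean). Total weight W = 290; half-weight = 145.
Sort by position and accumulate weight:
  km 10 (Ashton, w=50) → cum 50
  km 15 (Brookfield, w=60) → cum 110
  km 36 (Calder, w=30) → cum 140
  km 38 (Denby, w=40) → cum 180  ≥ 145 → median here
  km 41 (Elwood, w=20) → cum 200
  km 42 (Fenton, w=60) → cum 260
  km 49 (Granby, w=30) → cum 290
Optimal location: km 38.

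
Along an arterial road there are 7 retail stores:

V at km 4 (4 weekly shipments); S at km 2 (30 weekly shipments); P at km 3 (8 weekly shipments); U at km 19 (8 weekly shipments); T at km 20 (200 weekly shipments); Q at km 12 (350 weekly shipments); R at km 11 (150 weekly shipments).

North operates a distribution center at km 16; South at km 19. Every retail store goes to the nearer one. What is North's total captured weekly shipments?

The indifferent point is the midpoint (16+19)/2 = 17.5; retail stores left of it (closer to North at 16) go to North, those right go to South.
  S at 2 (w=30) → North
  P at 3 (w=8) → North
  V at 4 (w=4) → North
  R at 11 (w=150) → North
  Q at 12 (w=350) → North
  U at 19 (w=8) → South
  T at 20 (w=200) → South
North captures 542; South captures 208.

542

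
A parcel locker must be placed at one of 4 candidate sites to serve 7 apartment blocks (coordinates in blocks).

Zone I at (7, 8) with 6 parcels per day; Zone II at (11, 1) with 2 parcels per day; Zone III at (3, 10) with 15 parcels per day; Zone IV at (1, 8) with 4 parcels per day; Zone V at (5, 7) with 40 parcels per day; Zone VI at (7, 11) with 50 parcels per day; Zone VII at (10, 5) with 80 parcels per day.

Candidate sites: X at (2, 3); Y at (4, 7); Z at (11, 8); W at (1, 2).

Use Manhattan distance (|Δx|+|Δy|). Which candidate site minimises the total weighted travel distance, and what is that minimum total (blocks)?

Y, total 1156 blocks

Total weighted distance at each candidate:
  X (2, 3): total = 1956
  Y (4, 7): total = 1156
  Z (11, 8): total = 1178
  W (1, 2): total = 2338
Minimum is at Y with total 1156 blocks.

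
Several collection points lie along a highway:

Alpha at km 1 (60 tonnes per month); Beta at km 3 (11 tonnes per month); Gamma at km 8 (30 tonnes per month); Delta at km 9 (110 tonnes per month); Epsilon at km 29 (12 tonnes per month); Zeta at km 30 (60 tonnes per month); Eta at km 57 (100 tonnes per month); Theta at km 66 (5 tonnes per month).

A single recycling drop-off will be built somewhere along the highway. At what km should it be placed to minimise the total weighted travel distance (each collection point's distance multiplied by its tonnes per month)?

x = 9

For a sum of weighted absolute distances on a line, the optimum is the weighted median (not the mean). Total weight W = 388; half-weight = 194.
Sort by position and accumulate weight:
  km 1 (Alpha, w=60) → cum 60
  km 3 (Beta, w=11) → cum 71
  km 8 (Gamma, w=30) → cum 101
  km 9 (Delta, w=110) → cum 211  ≥ 194 → median here
  km 29 (Epsilon, w=12) → cum 223
  km 30 (Zeta, w=60) → cum 283
  km 57 (Eta, w=100) → cum 383
  km 66 (Theta, w=5) → cum 388
Optimal location: km 9.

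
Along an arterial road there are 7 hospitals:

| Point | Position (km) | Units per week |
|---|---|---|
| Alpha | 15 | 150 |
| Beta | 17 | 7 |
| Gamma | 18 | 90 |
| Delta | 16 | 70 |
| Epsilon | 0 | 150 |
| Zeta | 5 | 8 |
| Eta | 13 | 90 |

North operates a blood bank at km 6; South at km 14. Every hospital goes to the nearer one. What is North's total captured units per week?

The indifferent point is the midpoint (6+14)/2 = 10; hospitals left of it (closer to North at 6) go to North, those right go to South.
  Epsilon at 0 (w=150) → North
  Zeta at 5 (w=8) → North
  Eta at 13 (w=90) → South
  Alpha at 15 (w=150) → South
  Delta at 16 (w=70) → South
  Beta at 17 (w=7) → South
  Gamma at 18 (w=90) → South
North captures 158; South captures 407.

158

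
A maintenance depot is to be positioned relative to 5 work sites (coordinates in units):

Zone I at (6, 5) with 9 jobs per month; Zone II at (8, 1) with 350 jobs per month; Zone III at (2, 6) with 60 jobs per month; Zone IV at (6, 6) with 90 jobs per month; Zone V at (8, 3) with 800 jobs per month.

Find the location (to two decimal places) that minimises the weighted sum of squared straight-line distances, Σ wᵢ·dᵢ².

(7.57, 2.82)

The minimiser of Σwᵢ‖p−pᵢ‖² is the weighted centroid p* = (Σwᵢpᵢ)/(Σwᵢ).
Σwᵢ = 1309.
Σwᵢxᵢ = 9·6 + 350·8 + 60·2 + 90·6 + 800·8 = 9914.
Σwᵢyᵢ = 9·5 + 350·1 + 60·6 + 90·6 + 800·3 = 3695.
x* = 9914/1309 = 7.57, y* = 3695/1309 = 2.82.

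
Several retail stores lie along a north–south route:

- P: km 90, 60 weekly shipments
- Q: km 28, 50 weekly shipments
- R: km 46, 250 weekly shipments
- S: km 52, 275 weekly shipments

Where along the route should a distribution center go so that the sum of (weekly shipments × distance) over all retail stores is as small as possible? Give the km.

For a sum of weighted absolute distances on a line, the optimum is the weighted median (not the mean). Total weight W = 635; half-weight = 317.5.
Sort by position and accumulate weight:
  km 28 (Q, w=50) → cum 50
  km 46 (R, w=250) → cum 300
  km 52 (S, w=275) → cum 575  ≥ 317.5 → median here
  km 90 (P, w=60) → cum 635
Optimal location: km 52.

x = 52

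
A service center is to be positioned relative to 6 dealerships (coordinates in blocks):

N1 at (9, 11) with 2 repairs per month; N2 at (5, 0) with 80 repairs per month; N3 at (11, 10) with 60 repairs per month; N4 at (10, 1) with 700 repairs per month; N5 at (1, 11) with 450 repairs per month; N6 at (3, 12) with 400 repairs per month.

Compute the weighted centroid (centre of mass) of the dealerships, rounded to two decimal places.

The minimiser of Σwᵢ‖p−pᵢ‖² is the weighted centroid p* = (Σwᵢpᵢ)/(Σwᵢ).
Σwᵢ = 1692.
Σwᵢxᵢ = 2·9 + 80·5 + 60·11 + 700·10 + 450·1 + 400·3 = 9728.
Σwᵢyᵢ = 2·11 + 80·0 + 60·10 + 700·1 + 450·11 + 400·12 = 11072.
x* = 9728/1692 = 5.75, y* = 11072/1692 = 6.54.

(5.75, 6.54)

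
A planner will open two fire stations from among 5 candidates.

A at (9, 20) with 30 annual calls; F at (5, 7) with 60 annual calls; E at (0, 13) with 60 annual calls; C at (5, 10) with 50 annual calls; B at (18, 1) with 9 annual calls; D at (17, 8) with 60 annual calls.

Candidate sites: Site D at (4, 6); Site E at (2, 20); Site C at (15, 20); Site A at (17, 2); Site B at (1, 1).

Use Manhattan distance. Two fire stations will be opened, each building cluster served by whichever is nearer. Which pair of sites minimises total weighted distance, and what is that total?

Evaluate every pair (each demand assigned to the nearer of the two):
  {Site D, Site A}: total = 1978
  {Site D, Site E}: total = 2191
  {Site D, Site C}: total = 2221
  {Site D, Site B}: total = 2653
  {Site E, Site A}: total = 2738
  {Site A, Site B}: total = 3188
  {Site C, Site B}: total = 3203
  {Site E, Site C}: total = 3368
  {Site E, Site B}: total = 3533
  {Site C, Site A}: total = 3898
Best pair: {Site D, Site A} with total 1978.

{Site D, Site A}, total 1978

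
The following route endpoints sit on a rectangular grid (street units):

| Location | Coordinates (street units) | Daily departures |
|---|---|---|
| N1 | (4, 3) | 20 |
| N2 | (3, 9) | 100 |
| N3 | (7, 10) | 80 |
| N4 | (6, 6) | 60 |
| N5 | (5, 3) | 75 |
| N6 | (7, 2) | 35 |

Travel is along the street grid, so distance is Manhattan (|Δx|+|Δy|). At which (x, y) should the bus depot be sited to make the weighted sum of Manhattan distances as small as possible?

(5, 6)

Manhattan distance separates: Σwᵢ(|x−xᵢ|+|y−yᵢ|) = Σwᵢ|x−xᵢ| + Σwᵢ|y−yᵢ|, so x and y are optimised independently as 1-D weighted medians.
Total weight W = 370; half = 185.
x-coordinate, sorted with cumulative weight:
  x=3 (N2, w=100) cum 100
  x=4 (N1, w=20) cum 120
  x=5 (N5, w=75) cum 195  ← median
  x=6 (N4, w=60) cum 255
  x=7 (N3, w=80) cum 335
  x=7 (N6, w=35) cum 370
⇒ x* = 5
y-coordinate, sorted with cumulative weight:
  y=2 (N6, w=35) cum 35
  y=3 (N1, w=20) cum 55
  y=3 (N5, w=75) cum 130
  y=6 (N4, w=60) cum 190  ← median
  y=9 (N2, w=100) cum 290
  y=10 (N3, w=80) cum 370
⇒ y* = 6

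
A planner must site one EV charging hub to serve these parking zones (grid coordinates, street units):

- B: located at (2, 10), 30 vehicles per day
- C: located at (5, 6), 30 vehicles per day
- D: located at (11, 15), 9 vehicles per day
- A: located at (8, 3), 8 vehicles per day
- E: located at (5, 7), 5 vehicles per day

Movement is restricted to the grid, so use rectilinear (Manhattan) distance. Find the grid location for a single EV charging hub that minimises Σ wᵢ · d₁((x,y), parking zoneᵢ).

(5, 7)

Manhattan distance separates: Σwᵢ(|x−xᵢ|+|y−yᵢ|) = Σwᵢ|x−xᵢ| + Σwᵢ|y−yᵢ|, so x and y are optimised independently as 1-D weighted medians.
Total weight W = 82; half = 41.
x-coordinate, sorted with cumulative weight:
  x=2 (B, w=30) cum 30
  x=5 (C, w=30) cum 60  ← median
  x=5 (E, w=5) cum 65
  x=8 (A, w=8) cum 73
  x=11 (D, w=9) cum 82
⇒ x* = 5
y-coordinate, sorted with cumulative weight:
  y=3 (A, w=8) cum 8
  y=6 (C, w=30) cum 38
  y=7 (E, w=5) cum 43  ← median
  y=10 (B, w=30) cum 73
  y=15 (D, w=9) cum 82
⇒ y* = 7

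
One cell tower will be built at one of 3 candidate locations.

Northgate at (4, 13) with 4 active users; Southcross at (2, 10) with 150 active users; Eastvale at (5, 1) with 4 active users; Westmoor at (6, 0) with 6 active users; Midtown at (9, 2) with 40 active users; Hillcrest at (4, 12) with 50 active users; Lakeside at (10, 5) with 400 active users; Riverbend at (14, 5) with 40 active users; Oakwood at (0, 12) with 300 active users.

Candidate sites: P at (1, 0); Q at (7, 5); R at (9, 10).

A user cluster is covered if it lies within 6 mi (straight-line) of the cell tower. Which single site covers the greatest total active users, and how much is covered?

Coverage radius r = 6 mi; a point is covered iff (Δx)²+(Δy)² ≤ 6² = 36.
  P (1, 0): covers {Eastvale, Westmoor} → 10
  Q (7, 5): covers {Eastvale, Westmoor, Midtown, Lakeside} → 450
  R (9, 10): covers {Northgate, Hillcrest, Lakeside} → 454
Maximum coverage at R: 454 active users.

R, covering 454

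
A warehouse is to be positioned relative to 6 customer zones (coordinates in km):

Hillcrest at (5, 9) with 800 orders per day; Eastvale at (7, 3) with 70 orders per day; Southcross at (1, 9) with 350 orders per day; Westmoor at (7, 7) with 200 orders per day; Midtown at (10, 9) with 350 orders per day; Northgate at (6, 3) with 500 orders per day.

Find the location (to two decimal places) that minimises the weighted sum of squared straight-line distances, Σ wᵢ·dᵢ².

(5.61, 7.32)

The minimiser of Σwᵢ‖p−pᵢ‖² is the weighted centroid p* = (Σwᵢpᵢ)/(Σwᵢ).
Σwᵢ = 2270.
Σwᵢxᵢ = 800·5 + 70·7 + 350·1 + 200·7 + 350·10 + 500·6 = 12740.
Σwᵢyᵢ = 800·9 + 70·3 + 350·9 + 200·7 + 350·9 + 500·3 = 16610.
x* = 12740/2270 = 5.61, y* = 16610/2270 = 7.32.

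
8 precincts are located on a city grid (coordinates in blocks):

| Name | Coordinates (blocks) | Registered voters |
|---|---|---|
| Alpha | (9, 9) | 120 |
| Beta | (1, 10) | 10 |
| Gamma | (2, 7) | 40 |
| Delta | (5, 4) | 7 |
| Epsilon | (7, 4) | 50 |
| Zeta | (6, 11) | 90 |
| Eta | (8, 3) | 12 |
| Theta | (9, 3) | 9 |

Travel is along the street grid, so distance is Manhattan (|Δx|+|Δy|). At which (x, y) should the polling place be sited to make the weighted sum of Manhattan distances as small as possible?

Manhattan distance separates: Σwᵢ(|x−xᵢ|+|y−yᵢ|) = Σwᵢ|x−xᵢ| + Σwᵢ|y−yᵢ|, so x and y are optimised independently as 1-D weighted medians.
Total weight W = 338; half = 169.
x-coordinate, sorted with cumulative weight:
  x=1 (Beta, w=10) cum 10
  x=2 (Gamma, w=40) cum 50
  x=5 (Delta, w=7) cum 57
  x=6 (Zeta, w=90) cum 147
  x=7 (Epsilon, w=50) cum 197  ← median
  x=8 (Eta, w=12) cum 209
  x=9 (Alpha, w=120) cum 329
  x=9 (Theta, w=9) cum 338
⇒ x* = 7
y-coordinate, sorted with cumulative weight:
  y=3 (Eta, w=12) cum 12
  y=3 (Theta, w=9) cum 21
  y=4 (Delta, w=7) cum 28
  y=4 (Epsilon, w=50) cum 78
  y=7 (Gamma, w=40) cum 118
  y=9 (Alpha, w=120) cum 238  ← median
  y=10 (Beta, w=10) cum 248
  y=11 (Zeta, w=90) cum 338
⇒ y* = 9

(7, 9)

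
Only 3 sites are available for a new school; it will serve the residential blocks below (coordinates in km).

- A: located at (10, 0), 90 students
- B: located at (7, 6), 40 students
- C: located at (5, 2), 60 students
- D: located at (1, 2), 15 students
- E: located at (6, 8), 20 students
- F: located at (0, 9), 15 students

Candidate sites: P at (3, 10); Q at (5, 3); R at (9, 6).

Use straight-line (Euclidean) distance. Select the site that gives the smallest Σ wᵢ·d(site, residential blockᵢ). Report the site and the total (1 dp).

Total weighted distance at each candidate:
  P (3, 10): total = 2062.9
  Q (5, 3): total = 1010.0
  R (9, 6): total = 1315.4
Minimum is at Q with total 1010.0 km.

Q, total 1010.0 km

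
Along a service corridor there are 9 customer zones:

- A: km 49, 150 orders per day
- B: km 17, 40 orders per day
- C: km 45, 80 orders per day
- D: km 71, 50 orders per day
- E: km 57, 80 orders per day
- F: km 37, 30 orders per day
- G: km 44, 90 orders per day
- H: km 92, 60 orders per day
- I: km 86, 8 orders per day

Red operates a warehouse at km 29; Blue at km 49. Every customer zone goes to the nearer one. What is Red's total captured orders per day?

70

The indifferent point is the midpoint (29+49)/2 = 39; customer zones left of it (closer to Red at 29) go to Red, those right go to Blue.
  B at 17 (w=40) → Red
  F at 37 (w=30) → Red
  G at 44 (w=90) → Blue
  C at 45 (w=80) → Blue
  A at 49 (w=150) → Blue
  E at 57 (w=80) → Blue
  D at 71 (w=50) → Blue
  I at 86 (w=8) → Blue
  H at 92 (w=60) → Blue
Red captures 70; Blue captures 518.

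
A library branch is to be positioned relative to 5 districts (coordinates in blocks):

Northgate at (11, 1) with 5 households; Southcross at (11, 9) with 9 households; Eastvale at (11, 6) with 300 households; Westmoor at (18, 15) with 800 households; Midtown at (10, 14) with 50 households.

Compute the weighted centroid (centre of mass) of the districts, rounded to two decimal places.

(15.77, 12.53)

The minimiser of Σwᵢ‖p−pᵢ‖² is the weighted centroid p* = (Σwᵢpᵢ)/(Σwᵢ).
Σwᵢ = 1164.
Σwᵢxᵢ = 5·11 + 9·11 + 300·11 + 800·18 + 50·10 = 18354.
Σwᵢyᵢ = 5·1 + 9·9 + 300·6 + 800·15 + 50·14 = 14586.
x* = 18354/1164 = 15.77, y* = 14586/1164 = 12.53.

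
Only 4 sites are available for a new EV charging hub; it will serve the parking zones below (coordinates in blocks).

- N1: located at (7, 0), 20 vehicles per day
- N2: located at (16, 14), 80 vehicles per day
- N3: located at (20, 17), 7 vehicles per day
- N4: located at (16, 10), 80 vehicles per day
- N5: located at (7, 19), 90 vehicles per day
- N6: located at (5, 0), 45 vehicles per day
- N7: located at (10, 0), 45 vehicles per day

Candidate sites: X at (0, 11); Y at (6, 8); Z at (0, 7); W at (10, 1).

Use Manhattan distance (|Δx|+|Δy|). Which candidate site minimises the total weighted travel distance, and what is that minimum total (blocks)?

Y, total 4606 blocks

Total weighted distance at each candidate:
  X (0, 11): total = 6437
  Y (6, 8): total = 4606
  Z (0, 7): total = 6865
  W (10, 1): total = 5187
Minimum is at Y with total 4606 blocks.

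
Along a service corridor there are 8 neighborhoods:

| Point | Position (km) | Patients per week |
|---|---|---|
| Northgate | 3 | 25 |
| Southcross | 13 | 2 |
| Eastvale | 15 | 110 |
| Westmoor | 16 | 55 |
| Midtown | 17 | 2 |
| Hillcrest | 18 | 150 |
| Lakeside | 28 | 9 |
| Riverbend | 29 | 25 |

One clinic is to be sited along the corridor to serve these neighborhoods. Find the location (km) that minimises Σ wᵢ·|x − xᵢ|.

For a sum of weighted absolute distances on a line, the optimum is the weighted median (not the mean). Total weight W = 378; half-weight = 189.
Sort by position and accumulate weight:
  km 3 (Northgate, w=25) → cum 25
  km 13 (Southcross, w=2) → cum 27
  km 15 (Eastvale, w=110) → cum 137
  km 16 (Westmoor, w=55) → cum 192  ≥ 189 → median here
  km 17 (Midtown, w=2) → cum 194
  km 18 (Hillcrest, w=150) → cum 344
  km 28 (Lakeside, w=9) → cum 353
  km 29 (Riverbend, w=25) → cum 378
Optimal location: km 16.

x = 16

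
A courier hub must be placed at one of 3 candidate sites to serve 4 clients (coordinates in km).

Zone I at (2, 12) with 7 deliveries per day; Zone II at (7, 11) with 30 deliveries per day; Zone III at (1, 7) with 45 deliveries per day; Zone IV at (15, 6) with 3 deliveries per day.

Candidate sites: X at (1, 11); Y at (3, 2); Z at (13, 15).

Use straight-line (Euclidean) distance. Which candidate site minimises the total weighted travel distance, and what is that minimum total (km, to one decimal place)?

Total weighted distance at each candidate:
  X (1, 11): total = 414.5
  Y (3, 2): total = 646.1
  Z (13, 15): total = 972.8
Minimum is at X with total 414.5 km.

X, total 414.5 km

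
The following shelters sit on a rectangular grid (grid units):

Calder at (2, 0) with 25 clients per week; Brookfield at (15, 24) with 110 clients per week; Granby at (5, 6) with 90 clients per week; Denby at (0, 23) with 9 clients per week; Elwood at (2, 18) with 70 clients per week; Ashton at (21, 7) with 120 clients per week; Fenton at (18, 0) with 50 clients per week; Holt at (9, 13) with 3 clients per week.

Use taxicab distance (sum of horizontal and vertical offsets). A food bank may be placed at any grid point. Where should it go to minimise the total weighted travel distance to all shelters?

Manhattan distance separates: Σwᵢ(|x−xᵢ|+|y−yᵢ|) = Σwᵢ|x−xᵢ| + Σwᵢ|y−yᵢ|, so x and y are optimised independently as 1-D weighted medians.
Total weight W = 477; half = 238.5.
x-coordinate, sorted with cumulative weight:
  x=0 (Denby, w=9) cum 9
  x=2 (Calder, w=25) cum 34
  x=2 (Elwood, w=70) cum 104
  x=5 (Granby, w=90) cum 194
  x=9 (Holt, w=3) cum 197
  x=15 (Brookfield, w=110) cum 307  ← median
  x=18 (Fenton, w=50) cum 357
  x=21 (Ashton, w=120) cum 477
⇒ x* = 15
y-coordinate, sorted with cumulative weight:
  y=0 (Calder, w=25) cum 25
  y=0 (Fenton, w=50) cum 75
  y=6 (Granby, w=90) cum 165
  y=7 (Ashton, w=120) cum 285  ← median
  y=13 (Holt, w=3) cum 288
  y=18 (Elwood, w=70) cum 358
  y=23 (Denby, w=9) cum 367
  y=24 (Brookfield, w=110) cum 477
⇒ y* = 7

(15, 7)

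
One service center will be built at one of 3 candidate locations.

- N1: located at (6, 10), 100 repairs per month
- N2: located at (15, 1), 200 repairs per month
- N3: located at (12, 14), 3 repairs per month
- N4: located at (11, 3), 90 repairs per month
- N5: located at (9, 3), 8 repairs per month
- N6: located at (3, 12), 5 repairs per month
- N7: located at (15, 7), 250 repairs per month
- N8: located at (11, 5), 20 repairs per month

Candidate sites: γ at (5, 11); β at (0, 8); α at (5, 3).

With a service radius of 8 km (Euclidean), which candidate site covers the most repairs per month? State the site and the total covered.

Coverage radius r = 8 km; a point is covered iff (Δx)²+(Δy)² ≤ 8² = 64.
  γ (5, 11): covers {N1, N3, N6} → 108
  β (0, 8): covers {N1, N6} → 105
  α (5, 3): covers {N1, N4, N5, N8} → 218
Maximum coverage at α: 218 repairs per month.

α, covering 218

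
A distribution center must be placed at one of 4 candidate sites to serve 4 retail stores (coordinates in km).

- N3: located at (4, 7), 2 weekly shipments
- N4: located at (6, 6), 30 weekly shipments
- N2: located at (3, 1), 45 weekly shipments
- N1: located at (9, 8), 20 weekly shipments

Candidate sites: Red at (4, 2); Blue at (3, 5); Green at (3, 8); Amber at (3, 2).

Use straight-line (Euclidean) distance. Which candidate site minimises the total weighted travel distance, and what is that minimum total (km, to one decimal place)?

Total weighted distance at each candidate:
  Red (4, 2): total = 364.0
  Blue (3, 5): total = 413.5
  Green (3, 8): total = 546.0
  Amber (3, 2): total = 374.9
Minimum is at Red with total 364.0 km.

Red, total 364.0 km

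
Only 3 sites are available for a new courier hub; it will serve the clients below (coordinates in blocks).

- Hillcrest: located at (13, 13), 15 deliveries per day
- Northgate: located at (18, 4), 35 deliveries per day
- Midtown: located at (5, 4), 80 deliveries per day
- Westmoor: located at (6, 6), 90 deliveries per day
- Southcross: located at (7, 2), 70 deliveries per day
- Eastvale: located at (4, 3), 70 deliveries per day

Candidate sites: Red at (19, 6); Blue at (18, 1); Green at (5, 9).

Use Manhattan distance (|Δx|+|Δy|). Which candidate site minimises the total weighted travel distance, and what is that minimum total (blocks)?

Green, total 2690 blocks

Total weighted distance at each candidate:
  Red (19, 6): total = 5130
  Blue (18, 1): total = 5130
  Green (5, 9): total = 2690
Minimum is at Green with total 2690 blocks.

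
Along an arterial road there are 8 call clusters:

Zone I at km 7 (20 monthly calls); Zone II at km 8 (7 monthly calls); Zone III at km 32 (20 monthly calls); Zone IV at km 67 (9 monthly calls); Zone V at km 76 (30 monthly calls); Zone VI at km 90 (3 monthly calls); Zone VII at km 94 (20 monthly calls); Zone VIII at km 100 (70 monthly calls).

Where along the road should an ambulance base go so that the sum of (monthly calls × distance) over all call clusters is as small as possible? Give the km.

For a sum of weighted absolute distances on a line, the optimum is the weighted median (not the mean). Total weight W = 179; half-weight = 89.5.
Sort by position and accumulate weight:
  km 7 (Zone I, w=20) → cum 20
  km 8 (Zone II, w=7) → cum 27
  km 32 (Zone III, w=20) → cum 47
  km 67 (Zone IV, w=9) → cum 56
  km 76 (Zone V, w=30) → cum 86
  km 90 (Zone VI, w=3) → cum 89
  km 94 (Zone VII, w=20) → cum 109  ≥ 89.5 → median here
  km 100 (Zone VIII, w=70) → cum 179
Optimal location: km 94.

x = 94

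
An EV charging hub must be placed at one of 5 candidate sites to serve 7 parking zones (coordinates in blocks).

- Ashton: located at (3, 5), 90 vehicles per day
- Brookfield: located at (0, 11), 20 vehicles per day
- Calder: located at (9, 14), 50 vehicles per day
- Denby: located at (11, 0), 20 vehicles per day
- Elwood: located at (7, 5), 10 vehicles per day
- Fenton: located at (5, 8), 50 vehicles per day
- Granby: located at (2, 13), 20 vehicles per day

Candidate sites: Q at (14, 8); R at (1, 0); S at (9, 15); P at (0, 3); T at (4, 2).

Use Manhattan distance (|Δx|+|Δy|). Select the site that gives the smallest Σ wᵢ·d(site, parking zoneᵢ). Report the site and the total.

T, total 2320 blocks

Total weighted distance at each candidate:
  Q (14, 8): total = 3260
  R (1, 0): total = 3160
  S (9, 15): total = 2940
  P (0, 3): total = 2720
  T (4, 2): total = 2320
Minimum is at T with total 2320 blocks.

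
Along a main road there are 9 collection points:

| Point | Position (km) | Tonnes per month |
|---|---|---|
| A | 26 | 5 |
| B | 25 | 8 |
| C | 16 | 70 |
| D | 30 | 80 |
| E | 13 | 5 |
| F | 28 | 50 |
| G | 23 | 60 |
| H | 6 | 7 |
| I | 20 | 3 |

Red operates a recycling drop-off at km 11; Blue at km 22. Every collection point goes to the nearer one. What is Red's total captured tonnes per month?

The indifferent point is the midpoint (11+22)/2 = 16.5; collection points left of it (closer to Red at 11) go to Red, those right go to Blue.
  H at 6 (w=7) → Red
  E at 13 (w=5) → Red
  C at 16 (w=70) → Red
  I at 20 (w=3) → Blue
  G at 23 (w=60) → Blue
  B at 25 (w=8) → Blue
  A at 26 (w=5) → Blue
  F at 28 (w=50) → Blue
  D at 30 (w=80) → Blue
Red captures 82; Blue captures 206.

82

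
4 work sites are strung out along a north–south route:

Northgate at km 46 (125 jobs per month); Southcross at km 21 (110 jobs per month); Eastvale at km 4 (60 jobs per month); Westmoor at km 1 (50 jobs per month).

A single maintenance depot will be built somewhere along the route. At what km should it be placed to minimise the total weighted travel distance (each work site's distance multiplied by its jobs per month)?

x = 21

For a sum of weighted absolute distances on a line, the optimum is the weighted median (not the mean). Total weight W = 345; half-weight = 172.5.
Sort by position and accumulate weight:
  km 1 (Westmoor, w=50) → cum 50
  km 4 (Eastvale, w=60) → cum 110
  km 21 (Southcross, w=110) → cum 220  ≥ 172.5 → median here
  km 46 (Northgate, w=125) → cum 345
Optimal location: km 21.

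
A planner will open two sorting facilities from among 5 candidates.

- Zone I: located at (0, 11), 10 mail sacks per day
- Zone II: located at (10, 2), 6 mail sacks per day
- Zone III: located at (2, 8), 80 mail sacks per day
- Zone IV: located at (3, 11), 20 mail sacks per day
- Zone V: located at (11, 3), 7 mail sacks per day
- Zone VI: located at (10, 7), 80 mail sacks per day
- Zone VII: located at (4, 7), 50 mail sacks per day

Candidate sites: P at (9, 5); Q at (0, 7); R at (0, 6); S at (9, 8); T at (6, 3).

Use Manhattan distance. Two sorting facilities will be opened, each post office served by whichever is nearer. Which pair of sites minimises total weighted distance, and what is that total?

Evaluate every pair (each demand assigned to the nearer of the two):
  {Q, S}: total = 871
  {P, Q}: total = 912
  {R, S}: total = 1031
  {P, R}: total = 1072
  {Q, T}: total = 1325
  {P, S}: total = 1372
  {S, T}: total = 1385
  {R, T}: total = 1485
  {Q, R}: total = 1602
  {P, T}: total = 1672
Best pair: {Q, S} with total 871.

{Q, S}, total 871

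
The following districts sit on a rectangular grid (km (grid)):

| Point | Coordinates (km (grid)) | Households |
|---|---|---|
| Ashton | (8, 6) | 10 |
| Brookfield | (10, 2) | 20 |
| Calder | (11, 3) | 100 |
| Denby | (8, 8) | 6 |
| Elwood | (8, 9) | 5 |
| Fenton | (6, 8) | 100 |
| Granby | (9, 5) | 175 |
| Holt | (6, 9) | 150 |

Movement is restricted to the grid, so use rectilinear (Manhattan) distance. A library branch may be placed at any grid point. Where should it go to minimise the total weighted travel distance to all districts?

Manhattan distance separates: Σwᵢ(|x−xᵢ|+|y−yᵢ|) = Σwᵢ|x−xᵢ| + Σwᵢ|y−yᵢ|, so x and y are optimised independently as 1-D weighted medians.
Total weight W = 566; half = 283.
x-coordinate, sorted with cumulative weight:
  x=6 (Fenton, w=100) cum 100
  x=6 (Holt, w=150) cum 250
  x=8 (Ashton, w=10) cum 260
  x=8 (Denby, w=6) cum 266
  x=8 (Elwood, w=5) cum 271
  x=9 (Granby, w=175) cum 446  ← median
  x=10 (Brookfield, w=20) cum 466
  x=11 (Calder, w=100) cum 566
⇒ x* = 9
y-coordinate, sorted with cumulative weight:
  y=2 (Brookfield, w=20) cum 20
  y=3 (Calder, w=100) cum 120
  y=5 (Granby, w=175) cum 295  ← median
  y=6 (Ashton, w=10) cum 305
  y=8 (Denby, w=6) cum 311
  y=8 (Fenton, w=100) cum 411
  y=9 (Elwood, w=5) cum 416
  y=9 (Holt, w=150) cum 566
⇒ y* = 5

(9, 5)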